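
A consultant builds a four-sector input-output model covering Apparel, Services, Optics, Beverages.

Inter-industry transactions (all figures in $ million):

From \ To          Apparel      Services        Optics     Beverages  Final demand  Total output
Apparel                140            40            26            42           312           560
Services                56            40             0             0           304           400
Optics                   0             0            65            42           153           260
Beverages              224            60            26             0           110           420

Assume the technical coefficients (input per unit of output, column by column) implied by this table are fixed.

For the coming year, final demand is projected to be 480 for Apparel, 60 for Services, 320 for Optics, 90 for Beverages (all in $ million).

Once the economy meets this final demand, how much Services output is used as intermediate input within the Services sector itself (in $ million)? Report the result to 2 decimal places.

z_22 = 15.44

Technical coefficients a_ij = z_ij / X_j:
  a_11 = 140/560 = 0.25, a_21 = 56/560 = 0.10, a_31 = 0/560 = 0.00, a_41 = 224/560 = 0.40
  a_12 = 40/400 = 0.10, a_22 = 40/400 = 0.10, a_32 = 0/400 = 0.00, a_42 = 60/400 = 0.15
  a_13 = 26/260 = 0.10, a_23 = 0/260 = 0.00, a_33 = 65/260 = 0.25, a_43 = 26/260 = 0.10
  a_14 = 42/420 = 0.10, a_24 = 0/420 = 0.00, a_34 = 42/420 = 0.10, a_44 = 0/420 = 0.00
I − A =
  [   0.75    -0.10    -0.10    -0.10]
  [  -0.10     0.90     0.00     0.00]
  [   0.00     0.00     0.75    -0.10]
  [  -0.40    -0.15    -0.10     1.00]
Compute the cofactors C_ij = (−1)^(i+j)·(3×3 minor ij) of I−A; the adjugate is their transpose:
adj(I−A) = Cᵀ =
  [ 0.666000   0.086750   0.099000   0.076500]
  [ 0.074000   0.521000   0.011000   0.008500]
  [ 0.037500   0.015250   0.627500   0.066500]
  [ 0.281250   0.114375   0.104000   0.498750]
det(I−A) = Σ_j (I−A)_1j·C_1j = (0.75)(0.666000) + (-0.10)(0.074000) + (-0.10)(0.037500) + (-0.10)(0.281250) = 0.460225
(I − A)⁻¹ = adj(I−A) / det(I−A) ≈
  [   1.4471     0.1885     0.2151     0.1662]
  [   0.1608     1.1321     0.0239     0.0185]
  [   0.0815     0.0331     1.3635     0.1445]
  [   0.6111     0.2485     0.2260     1.0837]
First solve x = (I − A)⁻¹ d = adj(I−A)·d / det(I−A); in particular x_2 = (0.074000·480 + 0.521000·60 + 0.011000·320 + 0.008500·90) / 0.460225 = 71.065 / 0.460225 ≈ 154.4136.
Intermediate flow from 2 to 2: z_22 = a_22 · x_2 = 0.10 × 71.065 / 0.460225 = 7.1065 / 0.460225 ≈ 15.44.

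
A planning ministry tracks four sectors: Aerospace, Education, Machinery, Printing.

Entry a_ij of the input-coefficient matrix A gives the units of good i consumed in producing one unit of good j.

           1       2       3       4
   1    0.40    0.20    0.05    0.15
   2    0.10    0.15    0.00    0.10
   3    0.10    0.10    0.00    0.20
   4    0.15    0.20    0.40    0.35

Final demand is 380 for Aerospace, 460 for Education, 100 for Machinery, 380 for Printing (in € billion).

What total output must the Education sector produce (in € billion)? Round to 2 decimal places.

I − A =
  [   0.60    -0.20    -0.05    -0.15]
  [  -0.10     0.85     0.00    -0.10]
  [  -0.10    -0.10     1.00    -0.20]
  [  -0.15    -0.20    -0.40     0.65]
Compute the cofactors C_ij = (−1)^(i+j)·(3×3 minor ij) of I−A; the adjugate is their transpose:
adj(I−A) = Cᵀ =
  [ 0.460500   0.155250   0.085625   0.156500]
  [ 0.076000   0.308750   0.034000   0.075500]
  [ 0.090750   0.082750   0.281375   0.120250]
  [ 0.185500   0.181750   0.203375   0.485250]
det(I−A) = Σ_j (I−A)_1j·C_1j = (0.60)(0.460500) + (-0.20)(0.076000) + (-0.05)(0.090750) + (-0.15)(0.185500) = 0.2287375
(I − A)⁻¹ = adj(I−A) / det(I−A) ≈
  [   2.0132     0.6787     0.3743     0.6842]
  [   0.3323     1.3498     0.1486     0.3301]
  [   0.3967     0.3618     1.2301     0.5257]
  [   0.8110     0.7946     0.8891     2.1214]
x = (I − A)⁻¹ d = adj(I−A)·d / det(I−A), with det(I−A) = 0.2287375:
  x_1 = (0.460500·380 + 0.155250·460 + 0.085625·100 + 0.156500·380) / 0.2287375 = 314.4375 / 0.2287375 ≈ 1374.67
  x_2 = (0.076000·380 + 0.308750·460 + 0.034000·100 + 0.075500·380) / 0.2287375 = 202.995 / 0.2287375 ≈ 887.46
  x_3 = (0.090750·380 + 0.082750·460 + 0.281375·100 + 0.120250·380) / 0.2287375 = 146.3825 / 0.2287375 ≈ 639.96
  x_4 = (0.185500·380 + 0.181750·460 + 0.203375·100 + 0.485250·380) / 0.2287375 = 358.8275 / 0.2287375 ≈ 1568.73

x_2 = 887.46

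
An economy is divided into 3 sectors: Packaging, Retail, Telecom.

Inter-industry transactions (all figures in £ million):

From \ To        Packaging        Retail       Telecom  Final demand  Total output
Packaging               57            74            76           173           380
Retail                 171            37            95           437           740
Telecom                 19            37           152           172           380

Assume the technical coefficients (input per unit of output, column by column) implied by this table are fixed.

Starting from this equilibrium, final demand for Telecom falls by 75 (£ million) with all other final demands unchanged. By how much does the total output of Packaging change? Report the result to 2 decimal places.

Δx_P = -37.36

Technical coefficients a_ij = z_ij / X_j:
  a_PP = 57/380 = 0.15, a_RP = 171/380 = 0.45, a_TP = 19/380 = 0.05
  a_PR = 74/740 = 0.10, a_RR = 37/740 = 0.05, a_TR = 37/740 = 0.05
  a_PT = 76/380 = 0.20, a_RT = 95/380 = 0.25, a_TT = 152/380 = 0.40
I − A =
  [   0.85    -0.10    -0.20]
  [  -0.45     0.95    -0.25]
  [  -0.05    -0.05     0.60]
Cofactors of I−A, C_ij = (−1)^(i+j)·(minor ij) (rows/columns in the sector order above):
  C_11 = (0.95)(0.60) − (-0.25)(-0.05) = 0.5575
  C_12 = −[(-0.45)(0.60) − (-0.25)(-0.05)] = 0.2825
  C_13 = (-0.45)(-0.05) − (0.95)(-0.05) = 0.0700
  C_21 = −[(-0.10)(0.60) − (-0.20)(-0.05)] = 0.0700
  C_22 = (0.85)(0.60) − (-0.20)(-0.05) = 0.5000
  C_23 = −[(0.85)(-0.05) − (-0.10)(-0.05)] = 0.0475
  C_31 = (-0.10)(-0.25) − (-0.20)(0.95) = 0.2150
  C_32 = −[(0.85)(-0.25) − (-0.20)(-0.45)] = 0.3025
  C_33 = (0.85)(0.95) − (-0.10)(-0.45) = 0.7625
det(I−A) = Σ_j (I−A)_1j·C_1j = (0.85)(0.5575) + (-0.10)(0.2825) + (-0.20)(0.0700) = 0.431625
adj(I−A) = Cᵀ =
  [ 0.5575   0.0700   0.2150]
  [ 0.2825   0.5000   0.3025]
  [ 0.0700   0.0475   0.7625]
(I − A)⁻¹ = adj(I−A) / det(I−A) ≈
  [   1.2916     0.1622     0.4981]
  [   0.6545     1.1584     0.7008]
  [   0.1622     0.1100     1.7666]
Δx = (I − A)⁻¹ Δd with Δd having -75 in the Telecom component and 0 elsewhere.
So Δx_P = L_PT · (-75), where L_PT = adj(I−A)_PT / det(I−A) = 0.2150 / 0.431625.
Δx_P = 0.2150 × (-75) / 0.431625 = -16.125 / 0.431625 ≈ -37.36.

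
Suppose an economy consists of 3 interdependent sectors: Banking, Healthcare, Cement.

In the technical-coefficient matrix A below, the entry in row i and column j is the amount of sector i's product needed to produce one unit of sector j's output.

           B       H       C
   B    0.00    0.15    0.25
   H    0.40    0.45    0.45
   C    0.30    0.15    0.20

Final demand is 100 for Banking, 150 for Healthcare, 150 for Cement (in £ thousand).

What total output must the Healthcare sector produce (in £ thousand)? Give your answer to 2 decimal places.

I − A =
  [   1.00    -0.15    -0.25]
  [  -0.40     0.55    -0.45]
  [  -0.30    -0.15     0.80]
Cofactors of I−A, C_ij = (−1)^(i+j)·(minor ij) (rows/columns in the sector order above):
  C_11 = (0.55)(0.80) − (-0.45)(-0.15) = 0.3725
  C_12 = −[(-0.40)(0.80) − (-0.45)(-0.30)] = 0.4550
  C_13 = (-0.40)(-0.15) − (0.55)(-0.30) = 0.2250
  C_21 = −[(-0.15)(0.80) − (-0.25)(-0.15)] = 0.1575
  C_22 = (1.00)(0.80) − (-0.25)(-0.30) = 0.7250
  C_23 = −[(1.00)(-0.15) − (-0.15)(-0.30)] = 0.1950
  C_31 = (-0.15)(-0.45) − (-0.25)(0.55) = 0.2050
  C_32 = −[(1.00)(-0.45) − (-0.25)(-0.40)] = 0.5500
  C_33 = (1.00)(0.55) − (-0.15)(-0.40) = 0.4900
det(I−A) = Σ_j (I−A)_1j·C_1j = (1.00)(0.3725) + (-0.15)(0.4550) + (-0.25)(0.2250) = 0.2480
adj(I−A) = Cᵀ =
  [ 0.3725   0.1575   0.2050]
  [ 0.4550   0.7250   0.5500]
  [ 0.2250   0.1950   0.4900]
(I − A)⁻¹ = adj(I−A) / det(I−A) ≈
  [   1.5020     0.6351     0.8266]
  [   1.8347     2.9234     2.2177]
  [   0.9073     0.7863     1.9758]
x = (I − A)⁻¹ d = adj(I−A)·d / det(I−A), with det(I−A) = 0.2480:
  x_B = (0.3725·100 + 0.1575·150 + 0.2050·150) / 0.2480 = 91.625 / 0.2480 ≈ 369.46
  x_H = (0.4550·100 + 0.7250·150 + 0.5500·150) / 0.2480 = 236.75 / 0.2480 ≈ 954.64
  x_C = (0.2250·100 + 0.1950·150 + 0.4900·150) / 0.2480 = 125.25 / 0.2480 ≈ 505.04

x_H = 954.64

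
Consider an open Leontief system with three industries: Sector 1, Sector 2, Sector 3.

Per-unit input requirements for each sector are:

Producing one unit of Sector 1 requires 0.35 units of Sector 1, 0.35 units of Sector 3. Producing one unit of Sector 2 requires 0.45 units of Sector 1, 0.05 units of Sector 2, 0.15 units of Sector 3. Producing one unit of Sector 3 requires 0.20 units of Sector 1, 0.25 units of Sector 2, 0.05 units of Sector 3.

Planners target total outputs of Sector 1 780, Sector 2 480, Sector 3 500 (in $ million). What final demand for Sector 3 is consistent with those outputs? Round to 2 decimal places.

d_3 = 130.00

I − A =
  [   0.65    -0.45    -0.20]
  [   0.00     0.95    -0.25]
  [  -0.35    -0.15     0.95]
d = (I − A) x:
  d_1 = (+0.65)·780 + (-0.45)·480 + (-0.20)·500 = 191.00
  d_2 = (+0.00)·780 + (+0.95)·480 + (-0.25)·500 = 331.00
  d_3 = (-0.35)·780 + (-0.15)·480 + (+0.95)·500 = 130.00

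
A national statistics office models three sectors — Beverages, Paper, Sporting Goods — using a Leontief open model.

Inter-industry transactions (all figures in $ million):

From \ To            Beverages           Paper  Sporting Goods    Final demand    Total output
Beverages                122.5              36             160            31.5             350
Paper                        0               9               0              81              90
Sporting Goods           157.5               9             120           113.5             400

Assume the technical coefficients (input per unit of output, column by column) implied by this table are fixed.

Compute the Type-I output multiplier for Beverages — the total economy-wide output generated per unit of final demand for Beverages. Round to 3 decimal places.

m_1 = 4.182

Technical coefficients a_ij = z_ij / X_j:
  a_11 = 122.5/350 = 0.35, a_21 = 0/350 = 0.00, a_31 = 157.5/350 = 0.45
  a_12 = 36/90 = 0.40, a_22 = 9/90 = 0.10, a_32 = 9/90 = 0.10
  a_13 = 160/400 = 0.40, a_23 = 0/400 = 0.00, a_33 = 120/400 = 0.30
I − A =
  [   0.65    -0.40    -0.40]
  [   0.00     0.90     0.00]
  [  -0.45    -0.10     0.70]
Cofactors of I−A, C_ij = (−1)^(i+j)·(minor ij) (rows/columns in the sector order above):
  C_11 = (0.90)(0.70) − (0.00)(-0.10) = 0.6300
  C_12 = −[(0.00)(0.70) − (0.00)(-0.45)] = 0.0000
  C_13 = (0.00)(-0.10) − (0.90)(-0.45) = 0.4050
  C_21 = −[(-0.40)(0.70) − (-0.40)(-0.10)] = 0.3200
  C_22 = (0.65)(0.70) − (-0.40)(-0.45) = 0.2750
  C_23 = −[(0.65)(-0.10) − (-0.40)(-0.45)] = 0.2450
  C_31 = (-0.40)(0.00) − (-0.40)(0.90) = 0.3600
  C_32 = −[(0.65)(0.00) − (-0.40)(0.00)] = 0.0000
  C_33 = (0.65)(0.90) − (-0.40)(0.00) = 0.5850
det(I−A) = Σ_j (I−A)_1j·C_1j = (0.65)(0.6300) + (-0.40)(0.0000) + (-0.40)(0.4050) = 0.2475
adj(I−A) = Cᵀ =
  [ 0.6300   0.3200   0.3600]
  [ 0.0000   0.2750   0.0000]
  [ 0.4050   0.2450   0.5850]
(I − A)⁻¹ = adj(I−A) / det(I−A) ≈
  [   2.5455     1.2929     1.4545]
  [   0.0000     1.1111     0.0000]
  [   1.6364     0.9899     2.3636]
The output multiplier for sector j is the column-j sum of the Leontief inverse (I − A)⁻¹ = adj(I−A) / det(I−A).
Column 1 of adj(I−A): (0.6300, 0.0000, 0.4050); det(I−A) = 0.2475.
m_1 = (0.6300 + 0.0000 + 0.4050) / 0.2475 = 1.035 / 0.2475 ≈ 4.182.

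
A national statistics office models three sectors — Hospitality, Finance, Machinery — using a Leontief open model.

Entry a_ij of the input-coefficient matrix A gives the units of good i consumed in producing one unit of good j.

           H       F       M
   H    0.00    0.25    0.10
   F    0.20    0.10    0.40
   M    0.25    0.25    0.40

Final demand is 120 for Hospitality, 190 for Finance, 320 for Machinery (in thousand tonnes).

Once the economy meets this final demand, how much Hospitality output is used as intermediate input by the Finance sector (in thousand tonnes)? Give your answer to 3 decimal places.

z_HF = 188.846

I − A =
  [   1.00    -0.25    -0.10]
  [  -0.20     0.90    -0.40]
  [  -0.25    -0.25     0.60]
Cofactors of I−A, C_ij = (−1)^(i+j)·(minor ij) (rows/columns in the sector order above):
  C_11 = (0.90)(0.60) − (-0.40)(-0.25) = 0.4400
  C_12 = −[(-0.20)(0.60) − (-0.40)(-0.25)] = 0.2200
  C_13 = (-0.20)(-0.25) − (0.90)(-0.25) = 0.2750
  C_21 = −[(-0.25)(0.60) − (-0.10)(-0.25)] = 0.1750
  C_22 = (1.00)(0.60) − (-0.10)(-0.25) = 0.5750
  C_23 = −[(1.00)(-0.25) − (-0.25)(-0.25)] = 0.3125
  C_31 = (-0.25)(-0.40) − (-0.10)(0.90) = 0.1900
  C_32 = −[(1.00)(-0.40) − (-0.10)(-0.20)] = 0.4200
  C_33 = (1.00)(0.90) − (-0.25)(-0.20) = 0.8500
det(I−A) = Σ_j (I−A)_1j·C_1j = (1.00)(0.4400) + (-0.25)(0.2200) + (-0.10)(0.2750) = 0.3575
adj(I−A) = Cᵀ =
  [ 0.4400   0.1750   0.1900]
  [ 0.2200   0.5750   0.4200]
  [ 0.2750   0.3125   0.8500]
(I − A)⁻¹ = adj(I−A) / det(I−A) ≈
  [   1.2308     0.4895     0.5315]
  [   0.6154     1.6084     1.1748]
  [   0.7692     0.8741     2.3776]
First solve x = (I − A)⁻¹ d = adj(I−A)·d / det(I−A); in particular x_F = (0.2200·120 + 0.5750·190 + 0.4200·320) / 0.3575 = 270.05 / 0.3575 ≈ 755.38462.
Intermediate flow from H to F: z_HF = a_HF · x_F = 0.25 × 270.05 / 0.3575 = 67.5125 / 0.3575 ≈ 188.846.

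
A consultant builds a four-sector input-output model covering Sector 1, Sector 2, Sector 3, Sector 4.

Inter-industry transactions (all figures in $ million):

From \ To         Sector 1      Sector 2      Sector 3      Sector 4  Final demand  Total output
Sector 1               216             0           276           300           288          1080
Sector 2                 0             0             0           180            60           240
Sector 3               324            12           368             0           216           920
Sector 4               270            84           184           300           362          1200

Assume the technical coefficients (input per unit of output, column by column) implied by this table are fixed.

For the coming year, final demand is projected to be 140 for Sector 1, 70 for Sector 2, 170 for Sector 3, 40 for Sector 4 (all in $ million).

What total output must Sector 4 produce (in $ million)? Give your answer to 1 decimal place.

Technical coefficients a_ij = z_ij / X_j:
  a_11 = 216/1080 = 0.20, a_21 = 0/1080 = 0.00, a_31 = 324/1080 = 0.30, a_41 = 270/1080 = 0.25
  a_12 = 0/240 = 0.00, a_22 = 0/240 = 0.00, a_32 = 12/240 = 0.05, a_42 = 84/240 = 0.35
  a_13 = 276/920 = 0.30, a_23 = 0/920 = 0.00, a_33 = 368/920 = 0.40, a_43 = 184/920 = 0.20
  a_14 = 300/1200 = 0.25, a_24 = 180/1200 = 0.15, a_34 = 0/1200 = 0.00, a_44 = 300/1200 = 0.25
I − A =
  [   0.80     0.00    -0.30    -0.25]
  [   0.00     1.00     0.00    -0.15]
  [  -0.30    -0.05     0.60     0.00]
  [  -0.25    -0.35    -0.20     0.75]
Compute the cofactors C_ij = (−1)^(i+j)·(3×3 minor ij) of I−A; the adjugate is their transpose:
adj(I−A) = Cᵀ =
  [ 0.417000   0.066250   0.259250   0.152250]
  [ 0.031500   0.240000   0.035250   0.058500]
  [ 0.211125   0.053125   0.495500   0.081000]
  [ 0.210000   0.148250   0.235000   0.390000]
det(I−A) = Σ_j (I−A)_1j·C_1j = (0.80)(0.417000) + (0.00)(0.031500) + (-0.30)(0.211125) + (-0.25)(0.210000) = 0.2177625
(I − A)⁻¹ = adj(I−A) / det(I−A) ≈
  [   1.9149     0.3042     1.1905     0.6992]
  [   0.1447     1.1021     0.1619     0.2686]
  [   0.9695     0.2440     2.2754     0.3720]
  [   0.9644     0.6808     1.0792     1.7909]
x = (I − A)⁻¹ d = adj(I−A)·d / det(I−A), with det(I−A) = 0.2177625:
  x_1 = (0.417000·140 + 0.066250·70 + 0.259250·170 + 0.152250·40) / 0.2177625 = 113.18 / 0.2177625 ≈ 519.7
  x_2 = (0.031500·140 + 0.240000·70 + 0.035250·170 + 0.058500·40) / 0.2177625 = 29.5425 / 0.2177625 ≈ 135.7
  x_3 = (0.211125·140 + 0.053125·70 + 0.495500·170 + 0.081000·40) / 0.2177625 = 120.75125 / 0.2177625 ≈ 554.5
  x_4 = (0.210000·140 + 0.148250·70 + 0.235000·170 + 0.390000·40) / 0.2177625 = 95.3275 / 0.2177625 ≈ 437.8

x_4 = 437.8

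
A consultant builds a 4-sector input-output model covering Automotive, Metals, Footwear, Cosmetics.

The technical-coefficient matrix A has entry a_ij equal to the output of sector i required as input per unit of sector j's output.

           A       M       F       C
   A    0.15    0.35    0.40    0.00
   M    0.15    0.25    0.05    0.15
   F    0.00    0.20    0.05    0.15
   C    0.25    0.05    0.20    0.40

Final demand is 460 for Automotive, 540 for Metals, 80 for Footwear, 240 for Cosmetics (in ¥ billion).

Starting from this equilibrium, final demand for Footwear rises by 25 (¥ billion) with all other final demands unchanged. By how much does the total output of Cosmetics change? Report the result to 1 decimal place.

Δx_C = 19.1

I − A =
  [   0.85    -0.35    -0.40     0.00]
  [  -0.15     0.75    -0.05    -0.15]
  [   0.00    -0.20     0.95    -0.15]
  [  -0.25    -0.05    -0.20     0.60]
Compute the cofactors C_ij = (−1)^(i+j)·(3×3 minor ij) of I−A; the adjugate is their transpose:
adj(I−A) = Cᵀ =
  [ 0.38550   0.24000   0.19800   0.10950]
  [ 0.11850   0.44400   0.10200   0.13650]
  [ 0.05475   0.12150   0.33150   0.11325]
  [ 0.18875   0.17750   0.20150   0.53525]
det(I−A) = Σ_j (I−A)_1j·C_1j = (0.85)(0.38550) + (-0.35)(0.11850) + (-0.40)(0.05475) + (0.00)(0.18875) = 0.2643
(I − A)⁻¹ = adj(I−A) / det(I−A) ≈
  [   1.4586     0.9081     0.7491     0.4143]
  [   0.4484     1.6799     0.3859     0.5165]
  [   0.2072     0.4597     1.2543     0.4285]
  [   0.7142     0.6716     0.7624     2.0252]
Δx = (I − A)⁻¹ Δd with Δd having +25 in the Footwear component and 0 elsewhere.
So Δx_C = L_CF · (+25), where L_CF = adj(I−A)_CF / det(I−A) = 0.20150 / 0.2643.
Δx_C = 0.20150 × (+25) / 0.2643 = 5.0375 / 0.2643 ≈ 19.1.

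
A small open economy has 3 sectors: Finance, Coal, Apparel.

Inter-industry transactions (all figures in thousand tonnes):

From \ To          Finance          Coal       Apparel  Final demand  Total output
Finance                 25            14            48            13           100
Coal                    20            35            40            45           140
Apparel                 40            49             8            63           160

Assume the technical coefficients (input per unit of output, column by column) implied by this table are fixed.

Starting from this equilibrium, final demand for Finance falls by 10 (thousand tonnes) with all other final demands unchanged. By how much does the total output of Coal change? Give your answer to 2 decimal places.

Δx_C = -8.82

Technical coefficients a_ij = z_ij / X_j:
  a_FF = 25/100 = 0.25, a_CF = 20/100 = 0.20, a_AF = 40/100 = 0.40
  a_FC = 14/140 = 0.10, a_CC = 35/140 = 0.25, a_AC = 49/140 = 0.35
  a_FA = 48/160 = 0.30, a_CA = 40/160 = 0.25, a_AA = 8/160 = 0.05
I − A =
  [   0.75    -0.10    -0.30]
  [  -0.20     0.75    -0.25]
  [  -0.40    -0.35     0.95]
Cofactors of I−A, C_ij = (−1)^(i+j)·(minor ij) (rows/columns in the sector order above):
  C_11 = (0.75)(0.95) − (-0.25)(-0.35) = 0.6250
  C_12 = −[(-0.20)(0.95) − (-0.25)(-0.40)] = 0.2900
  C_13 = (-0.20)(-0.35) − (0.75)(-0.40) = 0.3700
  C_21 = −[(-0.10)(0.95) − (-0.30)(-0.35)] = 0.2000
  C_22 = (0.75)(0.95) − (-0.30)(-0.40) = 0.5925
  C_23 = −[(0.75)(-0.35) − (-0.10)(-0.40)] = 0.3025
  C_31 = (-0.10)(-0.25) − (-0.30)(0.75) = 0.2500
  C_32 = −[(0.75)(-0.25) − (-0.30)(-0.20)] = 0.2475
  C_33 = (0.75)(0.75) − (-0.10)(-0.20) = 0.5425
det(I−A) = Σ_j (I−A)_1j·C_1j = (0.75)(0.6250) + (-0.10)(0.2900) + (-0.30)(0.3700) = 0.32875
adj(I−A) = Cᵀ =
  [ 0.6250   0.2000   0.2500]
  [ 0.2900   0.5925   0.2475]
  [ 0.3700   0.3025   0.5425]
(I − A)⁻¹ = adj(I−A) / det(I−A) ≈
  [   1.9011     0.6084     0.7605]
  [   0.8821     1.8023     0.7529]
  [   1.1255     0.9202     1.6502]
Δx = (I − A)⁻¹ Δd with Δd having -10 in the Finance component and 0 elsewhere.
So Δx_C = L_CF · (-10), where L_CF = adj(I−A)_CF / det(I−A) = 0.2900 / 0.32875.
Δx_C = 0.2900 × (-10) / 0.32875 = -2.90 / 0.32875 ≈ -8.82.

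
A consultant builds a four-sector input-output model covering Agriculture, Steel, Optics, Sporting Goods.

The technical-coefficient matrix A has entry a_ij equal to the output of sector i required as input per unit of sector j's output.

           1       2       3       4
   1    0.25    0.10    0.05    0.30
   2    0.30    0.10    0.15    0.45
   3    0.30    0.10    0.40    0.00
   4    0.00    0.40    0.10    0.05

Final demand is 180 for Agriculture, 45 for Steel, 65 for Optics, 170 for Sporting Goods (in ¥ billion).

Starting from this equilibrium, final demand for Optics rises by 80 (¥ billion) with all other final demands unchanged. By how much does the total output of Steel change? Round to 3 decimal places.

I − A =
  [   0.75    -0.10    -0.05    -0.30]
  [  -0.30     0.90    -0.15    -0.45]
  [  -0.30    -0.10     0.60     0.00]
  [   0.00    -0.40    -0.10     0.95]
Compute the cofactors C_ij = (−1)^(i+j)·(3×3 minor ij) of I−A; the adjugate is their transpose:
adj(I−A) = Cᵀ =
  [ 0.386250   0.136750   0.097500   0.186750]
  [ 0.227250   0.404250   0.163875   0.263250]
  [ 0.231000   0.135750   0.441750   0.137250]
  [ 0.120000   0.184500   0.115500   0.356250]
det(I−A) = Σ_j (I−A)_1j·C_1j = (0.75)(0.386250) + (-0.10)(0.227250) + (-0.05)(0.231000) + (-0.30)(0.120000) = 0.2194125
(I − A)⁻¹ = adj(I−A) / det(I−A) ≈
  [   1.7604     0.6233     0.4444     0.8511]
  [   1.0357     1.8424     0.7469     1.1998]
  [   1.0528     0.6187     2.0133     0.6255]
  [   0.5469     0.8409     0.5264     1.6237]
Δx = (I − A)⁻¹ Δd with Δd having +80 in the Optics component and 0 elsewhere.
So Δx_2 = L_23 · (+80), where L_23 = adj(I−A)_23 / det(I−A) = 0.163875 / 0.2194125.
Δx_2 = 0.163875 × (+80) / 0.2194125 = 13.11 / 0.2194125 ≈ 59.750.

Δx_2 = 59.750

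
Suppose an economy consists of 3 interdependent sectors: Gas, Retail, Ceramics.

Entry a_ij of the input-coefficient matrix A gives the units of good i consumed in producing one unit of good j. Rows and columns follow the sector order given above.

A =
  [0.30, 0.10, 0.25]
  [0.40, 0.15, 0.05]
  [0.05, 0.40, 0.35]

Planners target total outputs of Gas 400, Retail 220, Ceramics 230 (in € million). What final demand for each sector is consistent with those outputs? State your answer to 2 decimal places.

d_G = 200.50, d_R = 15.50, d_C = 41.50

I − A =
  [   0.70    -0.10    -0.25]
  [  -0.40     0.85    -0.05]
  [  -0.05    -0.40     0.65]
d = (I − A) x:
  d_G = (+0.70)·400 + (-0.10)·220 + (-0.25)·230 = 200.50
  d_R = (-0.40)·400 + (+0.85)·220 + (-0.05)·230 = 15.50
  d_C = (-0.05)·400 + (-0.40)·220 + (+0.65)·230 = 41.50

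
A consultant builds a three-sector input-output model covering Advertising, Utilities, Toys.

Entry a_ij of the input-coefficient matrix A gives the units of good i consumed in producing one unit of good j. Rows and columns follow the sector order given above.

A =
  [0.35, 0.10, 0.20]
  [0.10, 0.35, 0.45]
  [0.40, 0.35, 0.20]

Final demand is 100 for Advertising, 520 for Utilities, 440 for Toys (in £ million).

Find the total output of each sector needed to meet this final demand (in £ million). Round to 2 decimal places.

x_1 = 1269.71, x_2 = 2604.48, x_3 = 2324.32

I − A =
  [   0.65    -0.10    -0.20]
  [  -0.10     0.65    -0.45]
  [  -0.40    -0.35     0.80]
Cofactors of I−A, C_ij = (−1)^(i+j)·(minor ij) (rows/columns in the sector order above):
  C_11 = (0.65)(0.80) − (-0.45)(-0.35) = 0.3625
  C_12 = −[(-0.10)(0.80) − (-0.45)(-0.40)] = 0.2600
  C_13 = (-0.10)(-0.35) − (0.65)(-0.40) = 0.2950
  C_21 = −[(-0.10)(0.80) − (-0.20)(-0.35)] = 0.1500
  C_22 = (0.65)(0.80) − (-0.20)(-0.40) = 0.4400
  C_23 = −[(0.65)(-0.35) − (-0.10)(-0.40)] = 0.2675
  C_31 = (-0.10)(-0.45) − (-0.20)(0.65) = 0.1750
  C_32 = −[(0.65)(-0.45) − (-0.20)(-0.10)] = 0.3125
  C_33 = (0.65)(0.65) − (-0.10)(-0.10) = 0.4125
det(I−A) = Σ_j (I−A)_1j·C_1j = (0.65)(0.3625) + (-0.10)(0.2600) + (-0.20)(0.2950) = 0.150625
adj(I−A) = Cᵀ =
  [ 0.3625   0.1500   0.1750]
  [ 0.2600   0.4400   0.3125]
  [ 0.2950   0.2675   0.4125]
(I − A)⁻¹ = adj(I−A) / det(I−A) ≈
  [   2.4066     0.9959     1.1618]
  [   1.7261     2.9212     2.0747]
  [   1.9585     1.7759     2.7386]
x = (I − A)⁻¹ d = adj(I−A)·d / det(I−A), with det(I−A) = 0.150625:
  x_1 = (0.3625·100 + 0.1500·520 + 0.1750·440) / 0.150625 = 191.25 / 0.150625 ≈ 1269.71
  x_2 = (0.2600·100 + 0.4400·520 + 0.3125·440) / 0.150625 = 392.30 / 0.150625 ≈ 2604.48
  x_3 = (0.2950·100 + 0.2675·520 + 0.4125·440) / 0.150625 = 350.10 / 0.150625 ≈ 2324.32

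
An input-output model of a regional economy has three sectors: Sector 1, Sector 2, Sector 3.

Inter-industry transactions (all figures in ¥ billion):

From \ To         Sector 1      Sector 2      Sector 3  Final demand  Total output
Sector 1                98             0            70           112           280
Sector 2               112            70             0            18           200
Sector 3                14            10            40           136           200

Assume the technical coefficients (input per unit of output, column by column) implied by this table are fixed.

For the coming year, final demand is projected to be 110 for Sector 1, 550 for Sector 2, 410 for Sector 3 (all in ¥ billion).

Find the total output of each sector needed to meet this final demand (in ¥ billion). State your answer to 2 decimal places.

Technical coefficients a_ij = z_ij / X_j:
  a_11 = 98/280 = 0.35, a_21 = 112/280 = 0.40, a_31 = 14/280 = 0.05
  a_12 = 0/200 = 0.00, a_22 = 70/200 = 0.35, a_32 = 10/200 = 0.05
  a_13 = 70/200 = 0.35, a_23 = 0/200 = 0.00, a_33 = 40/200 = 0.20
I − A =
  [   0.65     0.00    -0.35]
  [  -0.40     0.65     0.00]
  [  -0.05    -0.05     0.80]
Cofactors of I−A, C_ij = (−1)^(i+j)·(minor ij) (rows/columns in the sector order above):
  C_11 = (0.65)(0.80) − (0.00)(-0.05) = 0.5200
  C_12 = −[(-0.40)(0.80) − (0.00)(-0.05)] = 0.3200
  C_13 = (-0.40)(-0.05) − (0.65)(-0.05) = 0.0525
  C_21 = −[(0.00)(0.80) − (-0.35)(-0.05)] = 0.0175
  C_22 = (0.65)(0.80) − (-0.35)(-0.05) = 0.5025
  C_23 = −[(0.65)(-0.05) − (0.00)(-0.05)] = 0.0325
  C_31 = (0.00)(0.00) − (-0.35)(0.65) = 0.2275
  C_32 = −[(0.65)(0.00) − (-0.35)(-0.40)] = 0.1400
  C_33 = (0.65)(0.65) − (0.00)(-0.40) = 0.4225
det(I−A) = Σ_j (I−A)_1j·C_1j = (0.65)(0.5200) + (0.00)(0.3200) + (-0.35)(0.0525) = 0.319625
adj(I−A) = Cᵀ =
  [ 0.5200   0.0175   0.2275]
  [ 0.3200   0.5025   0.1400]
  [ 0.0525   0.0325   0.4225]
(I − A)⁻¹ = adj(I−A) / det(I−A) ≈
  [   1.6269     0.0548     0.7118]
  [   1.0012     1.5722     0.4380]
  [   0.1643     0.1017     1.3219]
x = (I − A)⁻¹ d = adj(I−A)·d / det(I−A), with det(I−A) = 0.319625:
  x_1 = (0.5200·110 + 0.0175·550 + 0.2275·410) / 0.319625 = 160.10 / 0.319625 ≈ 500.90
  x_2 = (0.3200·110 + 0.5025·550 + 0.1400·410) / 0.319625 = 368.975 / 0.319625 ≈ 1154.40
  x_3 = (0.0525·110 + 0.0325·550 + 0.4225·410) / 0.319625 = 196.875 / 0.319625 ≈ 615.96

x_1 = 500.90, x_2 = 1154.40, x_3 = 615.96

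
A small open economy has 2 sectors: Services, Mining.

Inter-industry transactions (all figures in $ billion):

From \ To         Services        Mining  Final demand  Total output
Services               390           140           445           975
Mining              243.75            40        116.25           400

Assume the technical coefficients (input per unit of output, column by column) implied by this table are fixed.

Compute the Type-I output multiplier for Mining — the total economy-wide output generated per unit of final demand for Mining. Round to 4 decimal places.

m_M = 2.0994

Technical coefficients a_ij = z_ij / X_j:
  a_SS = 390/975 = 0.40, a_MS = 243.75/975 = 0.25
  a_SM = 140/400 = 0.35, a_MM = 40/400 = 0.10
I − A =
  [   0.60    -0.35]
  [  -0.25     0.90]
det(I−A) = (0.60)(0.90) − (-0.35)(-0.25) = 0.4525
adj(I−A) = [[0.90, 0.35], [0.25, 0.60]]
(I − A)⁻¹ = adj(I−A) / det(I−A) ≈
  [   1.98895     0.77348]
  [   0.55249     1.32597]
The output multiplier for sector j is the column-j sum of the Leontief inverse (I − A)⁻¹ = adj(I−A) / det(I−A).
Column M of adj(I−A): (0.35, 0.60); det(I−A) = 0.4525.
m_M = (0.35 + 0.60) / 0.4525 = 0.95 / 0.4525 ≈ 2.0994.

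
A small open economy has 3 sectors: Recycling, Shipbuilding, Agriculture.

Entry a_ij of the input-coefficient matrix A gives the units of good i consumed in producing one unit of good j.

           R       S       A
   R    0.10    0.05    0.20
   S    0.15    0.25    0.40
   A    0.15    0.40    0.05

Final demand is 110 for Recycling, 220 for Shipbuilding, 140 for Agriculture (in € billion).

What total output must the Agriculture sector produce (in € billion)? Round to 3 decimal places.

x_A = 427.009

I − A =
  [   0.90    -0.05    -0.20]
  [  -0.15     0.75    -0.40]
  [  -0.15    -0.40     0.95]
Cofactors of I−A, C_ij = (−1)^(i+j)·(minor ij) (rows/columns in the sector order above):
  C_11 = (0.75)(0.95) − (-0.40)(-0.40) = 0.5525
  C_12 = −[(-0.15)(0.95) − (-0.40)(-0.15)] = 0.2025
  C_13 = (-0.15)(-0.40) − (0.75)(-0.15) = 0.1725
  C_21 = −[(-0.05)(0.95) − (-0.20)(-0.40)] = 0.1275
  C_22 = (0.90)(0.95) − (-0.20)(-0.15) = 0.8250
  C_23 = −[(0.90)(-0.40) − (-0.05)(-0.15)] = 0.3675
  C_31 = (-0.05)(-0.40) − (-0.20)(0.75) = 0.1700
  C_32 = −[(0.90)(-0.40) − (-0.20)(-0.15)] = 0.3900
  C_33 = (0.90)(0.75) − (-0.05)(-0.15) = 0.6675
det(I−A) = Σ_j (I−A)_1j·C_1j = (0.90)(0.5525) + (-0.05)(0.2025) + (-0.20)(0.1725) = 0.452625
adj(I−A) = Cᵀ =
  [ 0.5525   0.1275   0.1700]
  [ 0.2025   0.8250   0.3900]
  [ 0.1725   0.3675   0.6675]
(I − A)⁻¹ = adj(I−A) / det(I−A) ≈
  [   1.2207     0.2817     0.3756]
  [   0.4474     1.8227     0.8616]
  [   0.3811     0.8119     1.4747]
x = (I − A)⁻¹ d = adj(I−A)·d / det(I−A), with det(I−A) = 0.452625:
  x_R = (0.5525·110 + 0.1275·220 + 0.1700·140) / 0.452625 = 112.625 / 0.452625 ≈ 248.826
  x_S = (0.2025·110 + 0.8250·220 + 0.3900·140) / 0.452625 = 258.375 / 0.452625 ≈ 570.837
  x_A = (0.1725·110 + 0.3675·220 + 0.6675·140) / 0.452625 = 193.275 / 0.452625 ≈ 427.009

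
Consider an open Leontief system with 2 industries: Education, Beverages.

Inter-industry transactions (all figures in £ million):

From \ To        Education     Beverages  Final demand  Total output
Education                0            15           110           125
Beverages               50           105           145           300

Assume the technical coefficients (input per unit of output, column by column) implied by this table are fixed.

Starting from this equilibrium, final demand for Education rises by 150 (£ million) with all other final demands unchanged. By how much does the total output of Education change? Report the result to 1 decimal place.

Technical coefficients a_ij = z_ij / X_j:
  a_EE = 0/125 = 0.00, a_BE = 50/125 = 0.40
  a_EB = 15/300 = 0.05, a_BB = 105/300 = 0.35
I − A =
  [   1.00    -0.05]
  [  -0.40     0.65]
det(I−A) = (1.00)(0.65) − (-0.05)(-0.40) = 0.6300
adj(I−A) = [[0.65, 0.05], [0.40, 1.00]]
(I − A)⁻¹ = adj(I−A) / det(I−A) ≈
  [   1.0317     0.0794]
  [   0.6349     1.5873]
Δx = (I − A)⁻¹ Δd with Δd having +150 in the Education component and 0 elsewhere.
So Δx_E = L_EE · (+150), where L_EE = adj(I−A)_EE / det(I−A) = 0.65 / 0.6300.
Δx_E = 0.65 × (+150) / 0.6300 = 97.50 / 0.6300 ≈ 154.8.

Δx_E = 154.8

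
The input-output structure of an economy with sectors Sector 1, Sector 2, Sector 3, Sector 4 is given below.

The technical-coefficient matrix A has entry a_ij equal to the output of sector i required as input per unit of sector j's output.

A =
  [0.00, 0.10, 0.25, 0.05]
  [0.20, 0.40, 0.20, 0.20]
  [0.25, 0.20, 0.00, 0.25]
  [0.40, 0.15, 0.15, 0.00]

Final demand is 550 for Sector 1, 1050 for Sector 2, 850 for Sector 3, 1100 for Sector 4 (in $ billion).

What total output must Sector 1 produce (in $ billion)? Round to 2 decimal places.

x_1 = 1854.18

I − A =
  [   1.00    -0.10    -0.25    -0.05]
  [  -0.20     0.60    -0.20    -0.20]
  [  -0.25    -0.20     1.00    -0.25]
  [  -0.40    -0.15    -0.15     1.00]
Compute the cofactors C_ij = (−1)^(i+j)·(3×3 minor ij) of I−A; the adjugate is their transpose:
adj(I−A) = Cᵀ =
  [ 0.494000   0.164625   0.171500   0.100500]
  [ 0.350000   0.853125   0.297500   0.262500]
  [ 0.266000   0.270375   0.528500   0.199500]
  [ 0.290000   0.234375   0.192500   0.487500]
det(I−A) = Σ_j (I−A)_1j·C_1j = (1.00)(0.494000) + (-0.10)(0.350000) + (-0.25)(0.266000) + (-0.05)(0.290000) = 0.3780
(I − A)⁻¹ = adj(I−A) / det(I−A) ≈
  [   1.3069     0.4355     0.4537     0.2659]
  [   0.9259     2.2569     0.7870     0.6944]
  [   0.7037     0.7153     1.3981     0.5278]
  [   0.7672     0.6200     0.5093     1.2897]
x = (I − A)⁻¹ d = adj(I−A)·d / det(I−A), with det(I−A) = 0.3780:
  x_1 = (0.494000·550 + 0.164625·1050 + 0.171500·850 + 0.100500·1100) / 0.3780 = 700.88125 / 0.3780 ≈ 1854.18
  x_2 = (0.350000·550 + 0.853125·1050 + 0.297500·850 + 0.262500·1100) / 0.3780 = 1629.90625 / 0.3780 ≈ 4311.92
  x_3 = (0.266000·550 + 0.270375·1050 + 0.528500·850 + 0.199500·1100) / 0.3780 = 1098.86875 / 0.3780 ≈ 2907.06
  x_4 = (0.290000·550 + 0.234375·1050 + 0.192500·850 + 0.487500·1100) / 0.3780 = 1105.46875 / 0.3780 ≈ 2924.52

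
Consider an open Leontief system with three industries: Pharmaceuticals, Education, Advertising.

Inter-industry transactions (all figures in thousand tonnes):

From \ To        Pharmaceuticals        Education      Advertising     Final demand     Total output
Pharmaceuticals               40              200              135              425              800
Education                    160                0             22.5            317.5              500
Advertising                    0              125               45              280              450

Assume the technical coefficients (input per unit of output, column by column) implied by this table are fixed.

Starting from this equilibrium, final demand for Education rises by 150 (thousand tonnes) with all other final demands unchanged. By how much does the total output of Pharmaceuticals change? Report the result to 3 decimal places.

Δx_1 = 86.295

Technical coefficients a_ij = z_ij / X_j:
  a_11 = 40/800 = 0.05, a_21 = 160/800 = 0.20, a_31 = 0/800 = 0.00
  a_12 = 200/500 = 0.40, a_22 = 0/500 = 0.00, a_32 = 125/500 = 0.25
  a_13 = 135/450 = 0.30, a_23 = 22.5/450 = 0.05, a_33 = 45/450 = 0.10
I − A =
  [   0.95    -0.40    -0.30]
  [  -0.20     1.00    -0.05]
  [   0.00    -0.25     0.90]
Cofactors of I−A, C_ij = (−1)^(i+j)·(minor ij) (rows/columns in the sector order above):
  C_11 = (1.00)(0.90) − (-0.05)(-0.25) = 0.8875
  C_12 = −[(-0.20)(0.90) − (-0.05)(0.00)] = 0.1800
  C_13 = (-0.20)(-0.25) − (1.00)(0.00) = 0.0500
  C_21 = −[(-0.40)(0.90) − (-0.30)(-0.25)] = 0.4350
  C_22 = (0.95)(0.90) − (-0.30)(0.00) = 0.8550
  C_23 = −[(0.95)(-0.25) − (-0.40)(0.00)] = 0.2375
  C_31 = (-0.40)(-0.05) − (-0.30)(1.00) = 0.3200
  C_32 = −[(0.95)(-0.05) − (-0.30)(-0.20)] = 0.1075
  C_33 = (0.95)(1.00) − (-0.40)(-0.20) = 0.8700
det(I−A) = Σ_j (I−A)_1j·C_1j = (0.95)(0.8875) + (-0.40)(0.1800) + (-0.30)(0.0500) = 0.756125
adj(I−A) = Cᵀ =
  [ 0.8875   0.4350   0.3200]
  [ 0.1800   0.8550   0.1075]
  [ 0.0500   0.2375   0.8700]
(I − A)⁻¹ = adj(I−A) / det(I−A) ≈
  [   1.1737     0.5753     0.4232]
  [   0.2381     1.1308     0.1422]
  [   0.0661     0.3141     1.1506]
Δx = (I − A)⁻¹ Δd with Δd having +150 in the Education component and 0 elsewhere.
So Δx_1 = L_12 · (+150), where L_12 = adj(I−A)_12 / det(I−A) = 0.4350 / 0.756125.
Δx_1 = 0.4350 × (+150) / 0.756125 = 65.25 / 0.756125 ≈ 86.295.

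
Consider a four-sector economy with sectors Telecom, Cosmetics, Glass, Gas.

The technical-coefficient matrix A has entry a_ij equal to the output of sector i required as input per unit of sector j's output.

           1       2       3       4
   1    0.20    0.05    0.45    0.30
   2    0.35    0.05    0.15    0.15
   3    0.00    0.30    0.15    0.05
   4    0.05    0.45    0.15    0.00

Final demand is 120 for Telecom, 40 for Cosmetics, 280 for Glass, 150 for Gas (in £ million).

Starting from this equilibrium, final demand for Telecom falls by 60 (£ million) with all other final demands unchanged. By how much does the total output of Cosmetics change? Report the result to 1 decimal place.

Δx_2 = -42.5

I − A =
  [   0.80    -0.05    -0.45    -0.30]
  [  -0.35     0.95    -0.15    -0.15]
  [   0.00    -0.30     0.85    -0.05]
  [  -0.05    -0.45    -0.15     1.00]
Compute the cofactors C_ij = (−1)^(i+j)·(3×3 minor ij) of I−A; the adjugate is their transpose:
adj(I−A) = Cᵀ =
  [ 0.687875   0.315500   0.468750   0.277125]
  [ 0.301625   0.660125   0.312375   0.205125]
  [ 0.117500   0.253625   0.626625   0.104625]
  [ 0.187750   0.350875   0.258000   0.547875]
det(I−A) = Σ_j (I−A)_1j·C_1j = (0.80)(0.687875) + (-0.05)(0.301625) + (-0.45)(0.117500) + (-0.30)(0.187750) = 0.42601875
(I − A)⁻¹ = adj(I−A) / det(I−A) ≈
  [   1.6147     0.7406     1.1003     0.6505]
  [   0.7080     1.5495     0.7332     0.4815]
  [   0.2758     0.5953     1.4709     0.2456]
  [   0.4407     0.8236     0.6056     1.2860]
Δx = (I − A)⁻¹ Δd with Δd having -60 in the Telecom component and 0 elsewhere.
So Δx_2 = L_21 · (-60), where L_21 = adj(I−A)_21 / det(I−A) = 0.301625 / 0.42601875.
Δx_2 = 0.301625 × (-60) / 0.42601875 = -18.0975 / 0.42601875 ≈ -42.5.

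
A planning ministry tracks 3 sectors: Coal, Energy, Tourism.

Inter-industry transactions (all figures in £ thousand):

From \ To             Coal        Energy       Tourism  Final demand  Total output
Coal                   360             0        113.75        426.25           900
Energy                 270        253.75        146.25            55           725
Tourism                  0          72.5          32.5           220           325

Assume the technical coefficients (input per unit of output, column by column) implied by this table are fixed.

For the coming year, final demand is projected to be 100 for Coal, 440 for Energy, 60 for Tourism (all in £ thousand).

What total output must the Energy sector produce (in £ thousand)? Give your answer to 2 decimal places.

x_E = 915.79

Technical coefficients a_ij = z_ij / X_j:
  a_CC = 360/900 = 0.40, a_EC = 270/900 = 0.30, a_TC = 0/900 = 0.00
  a_CE = 0/725 = 0.00, a_EE = 253.75/725 = 0.35, a_TE = 72.5/725 = 0.10
  a_CT = 113.75/325 = 0.35, a_ET = 146.25/325 = 0.45, a_TT = 32.5/325 = 0.10
I − A =
  [   0.60     0.00    -0.35]
  [  -0.30     0.65    -0.45]
  [   0.00    -0.10     0.90]
Cofactors of I−A, C_ij = (−1)^(i+j)·(minor ij) (rows/columns in the sector order above):
  C_11 = (0.65)(0.90) − (-0.45)(-0.10) = 0.5400
  C_12 = −[(-0.30)(0.90) − (-0.45)(0.00)] = 0.2700
  C_13 = (-0.30)(-0.10) − (0.65)(0.00) = 0.0300
  C_21 = −[(0.00)(0.90) − (-0.35)(-0.10)] = 0.0350
  C_22 = (0.60)(0.90) − (-0.35)(0.00) = 0.5400
  C_23 = −[(0.60)(-0.10) − (0.00)(0.00)] = 0.0600
  C_31 = (0.00)(-0.45) − (-0.35)(0.65) = 0.2275
  C_32 = −[(0.60)(-0.45) − (-0.35)(-0.30)] = 0.3750
  C_33 = (0.60)(0.65) − (0.00)(-0.30) = 0.3900
det(I−A) = Σ_j (I−A)_1j·C_1j = (0.60)(0.5400) + (0.00)(0.2700) + (-0.35)(0.0300) = 0.3135
adj(I−A) = Cᵀ =
  [ 0.5400   0.0350   0.2275]
  [ 0.2700   0.5400   0.3750]
  [ 0.0300   0.0600   0.3900]
(I − A)⁻¹ = adj(I−A) / det(I−A) ≈
  [   1.7225     0.1116     0.7257]
  [   0.8612     1.7225     1.1962]
  [   0.0957     0.1914     1.2440]
x = (I − A)⁻¹ d = adj(I−A)·d / det(I−A), with det(I−A) = 0.3135:
  x_C = (0.5400·100 + 0.0350·440 + 0.2275·60) / 0.3135 = 83.05 / 0.3135 ≈ 264.91
  x_E = (0.2700·100 + 0.5400·440 + 0.3750·60) / 0.3135 = 287.10 / 0.3135 ≈ 915.79
  x_T = (0.0300·100 + 0.0600·440 + 0.3900·60) / 0.3135 = 52.80 / 0.3135 ≈ 168.42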